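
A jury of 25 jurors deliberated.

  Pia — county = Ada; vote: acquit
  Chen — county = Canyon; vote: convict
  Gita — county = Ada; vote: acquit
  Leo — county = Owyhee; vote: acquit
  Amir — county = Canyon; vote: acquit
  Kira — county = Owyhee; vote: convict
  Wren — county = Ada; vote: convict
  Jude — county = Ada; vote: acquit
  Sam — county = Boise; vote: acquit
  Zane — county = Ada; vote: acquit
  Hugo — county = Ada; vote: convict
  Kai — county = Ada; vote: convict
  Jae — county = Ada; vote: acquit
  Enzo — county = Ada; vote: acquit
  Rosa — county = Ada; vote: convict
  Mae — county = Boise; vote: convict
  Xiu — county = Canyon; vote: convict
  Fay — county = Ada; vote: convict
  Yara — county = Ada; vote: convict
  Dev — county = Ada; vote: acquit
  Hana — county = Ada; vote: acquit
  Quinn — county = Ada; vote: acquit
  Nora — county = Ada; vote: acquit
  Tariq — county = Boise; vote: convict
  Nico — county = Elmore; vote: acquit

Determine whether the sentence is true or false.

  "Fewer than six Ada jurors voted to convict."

False

Truth condition: |A ∩ B| < 6.
|A| = 16, |A ∩ B| = 6, |A ∖ B| = 10.
|A ∩ B| = 6, so the statement is false.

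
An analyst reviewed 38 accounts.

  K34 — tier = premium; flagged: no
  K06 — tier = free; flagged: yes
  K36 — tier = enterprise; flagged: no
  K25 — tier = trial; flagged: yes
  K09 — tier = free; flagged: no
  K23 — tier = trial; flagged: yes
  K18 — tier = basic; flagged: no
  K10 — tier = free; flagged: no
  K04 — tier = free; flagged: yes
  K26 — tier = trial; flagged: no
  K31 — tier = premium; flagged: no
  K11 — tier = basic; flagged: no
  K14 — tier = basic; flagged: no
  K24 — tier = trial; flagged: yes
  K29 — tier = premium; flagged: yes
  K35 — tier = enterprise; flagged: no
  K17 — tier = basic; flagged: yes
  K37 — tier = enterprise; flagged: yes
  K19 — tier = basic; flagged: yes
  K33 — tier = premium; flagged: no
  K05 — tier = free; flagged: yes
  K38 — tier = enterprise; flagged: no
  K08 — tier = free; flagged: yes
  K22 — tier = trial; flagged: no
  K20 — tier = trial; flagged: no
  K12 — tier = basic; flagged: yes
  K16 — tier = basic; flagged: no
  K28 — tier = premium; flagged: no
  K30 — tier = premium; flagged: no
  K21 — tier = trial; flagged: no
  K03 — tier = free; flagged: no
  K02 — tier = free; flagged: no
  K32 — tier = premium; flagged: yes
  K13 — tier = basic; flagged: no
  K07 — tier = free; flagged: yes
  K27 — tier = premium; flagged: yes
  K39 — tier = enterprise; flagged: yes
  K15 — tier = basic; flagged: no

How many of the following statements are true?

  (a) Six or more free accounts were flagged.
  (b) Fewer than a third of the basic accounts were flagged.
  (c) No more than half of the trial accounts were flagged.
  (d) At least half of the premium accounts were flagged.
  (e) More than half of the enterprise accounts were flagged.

1

(a) free: |A| = 9, |A ∩ B| = 5; needs |A ∩ B| ≥ 6 — false.
(b) basic: |A| = 9, |A ∩ B| = 3; needs |A ∩ B| / |A| < 1/3 — false.
(c) trial: |A| = 7, |A ∩ B| = 3; needs |A ∩ B| ≤ |A ∖ B| — true.
(d) premium: |A| = 8, |A ∩ B| = 3; needs |A ∩ B| ≥ |A ∖ B| — false.
(e) enterprise: |A| = 5, |A ∩ B| = 2; needs |A ∩ B| > |A ∖ B| — false.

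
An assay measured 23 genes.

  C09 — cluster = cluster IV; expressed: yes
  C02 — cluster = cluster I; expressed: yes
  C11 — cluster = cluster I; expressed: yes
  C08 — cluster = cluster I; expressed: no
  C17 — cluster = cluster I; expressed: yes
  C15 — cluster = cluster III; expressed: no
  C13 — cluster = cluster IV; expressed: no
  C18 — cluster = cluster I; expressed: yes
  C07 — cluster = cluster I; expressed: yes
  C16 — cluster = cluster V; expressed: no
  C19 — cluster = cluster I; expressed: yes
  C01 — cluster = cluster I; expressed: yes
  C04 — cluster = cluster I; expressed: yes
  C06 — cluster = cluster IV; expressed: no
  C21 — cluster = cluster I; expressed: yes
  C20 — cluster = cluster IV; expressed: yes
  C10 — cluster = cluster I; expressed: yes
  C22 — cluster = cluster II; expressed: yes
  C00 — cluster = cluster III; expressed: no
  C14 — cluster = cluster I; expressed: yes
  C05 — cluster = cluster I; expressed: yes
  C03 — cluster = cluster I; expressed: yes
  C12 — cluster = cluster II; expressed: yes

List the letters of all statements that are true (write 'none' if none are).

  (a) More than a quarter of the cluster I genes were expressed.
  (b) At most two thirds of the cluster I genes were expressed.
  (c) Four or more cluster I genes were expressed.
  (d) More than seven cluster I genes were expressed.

|A| = 14, |A ∩ B| = 13, |A ∖ B| = 1.
(a) |A ∩ B| / |A| > 1/4: holds.
(b) |A ∩ B| / |A| ≤ 2/3: fails.
(c) |A ∩ B| ≥ 4: holds.
(d) |A ∩ B| > 7: holds.

(a), (c), (d)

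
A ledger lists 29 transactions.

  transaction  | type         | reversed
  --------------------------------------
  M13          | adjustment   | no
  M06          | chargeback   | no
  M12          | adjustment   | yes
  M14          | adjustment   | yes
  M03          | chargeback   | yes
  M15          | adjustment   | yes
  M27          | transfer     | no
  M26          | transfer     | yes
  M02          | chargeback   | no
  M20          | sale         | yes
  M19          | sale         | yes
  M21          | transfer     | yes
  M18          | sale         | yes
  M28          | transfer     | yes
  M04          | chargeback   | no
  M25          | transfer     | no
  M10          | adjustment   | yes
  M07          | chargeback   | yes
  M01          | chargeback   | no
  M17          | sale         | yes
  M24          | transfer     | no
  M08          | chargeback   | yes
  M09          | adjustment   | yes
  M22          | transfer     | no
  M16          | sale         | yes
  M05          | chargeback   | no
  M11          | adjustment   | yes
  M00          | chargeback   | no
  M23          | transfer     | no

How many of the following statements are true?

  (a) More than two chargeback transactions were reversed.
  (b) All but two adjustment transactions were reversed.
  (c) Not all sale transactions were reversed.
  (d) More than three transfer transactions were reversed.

1

(a) chargeback: |A| = 9, |A ∩ B| = 3; needs |A ∩ B| > 2 — true.
(b) adjustment: |A| = 7, |A ∩ B| = 6; needs |A ∖ B| = 2 — false.
(c) sale: |A| = 5, |A ∩ B| = 5; needs A ⊄ B (|A ∖ B| ≥ 1) — false.
(d) transfer: |A| = 8, |A ∩ B| = 3; needs |A ∩ B| > 3 — false.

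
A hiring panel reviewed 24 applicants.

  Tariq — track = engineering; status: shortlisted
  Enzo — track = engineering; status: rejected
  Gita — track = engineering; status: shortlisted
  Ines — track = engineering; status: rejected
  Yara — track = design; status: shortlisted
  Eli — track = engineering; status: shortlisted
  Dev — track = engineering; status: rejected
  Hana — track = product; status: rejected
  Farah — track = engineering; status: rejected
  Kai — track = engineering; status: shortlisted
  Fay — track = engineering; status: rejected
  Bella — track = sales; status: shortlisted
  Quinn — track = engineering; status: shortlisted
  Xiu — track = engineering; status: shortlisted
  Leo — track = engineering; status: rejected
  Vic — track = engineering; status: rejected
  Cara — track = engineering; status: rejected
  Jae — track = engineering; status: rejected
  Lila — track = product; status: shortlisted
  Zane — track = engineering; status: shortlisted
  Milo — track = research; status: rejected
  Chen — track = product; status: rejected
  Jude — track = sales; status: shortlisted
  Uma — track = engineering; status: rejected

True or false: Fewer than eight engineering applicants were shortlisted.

True

Truth condition: |A ∩ B| < 8.
|A| = 17, |A ∩ B| = 7, |A ∖ B| = 10.
|A ∩ B| = 7, so the statement is true.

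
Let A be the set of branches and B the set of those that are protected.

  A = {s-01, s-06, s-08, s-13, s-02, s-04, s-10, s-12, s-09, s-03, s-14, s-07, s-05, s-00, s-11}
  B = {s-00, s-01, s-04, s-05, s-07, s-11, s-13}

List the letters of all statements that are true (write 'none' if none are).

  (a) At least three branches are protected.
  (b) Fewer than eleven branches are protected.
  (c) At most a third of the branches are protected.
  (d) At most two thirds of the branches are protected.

|A| = 15, |A ∩ B| = 7, |A ∖ B| = 8.
(a) |A ∩ B| ≥ 3: holds.
(b) |A ∩ B| < 11: holds.
(c) |A ∩ B| / |A| ≤ 1/3: fails.
(d) |A ∩ B| / |A| ≤ 2/3: holds.

(a), (b), (d)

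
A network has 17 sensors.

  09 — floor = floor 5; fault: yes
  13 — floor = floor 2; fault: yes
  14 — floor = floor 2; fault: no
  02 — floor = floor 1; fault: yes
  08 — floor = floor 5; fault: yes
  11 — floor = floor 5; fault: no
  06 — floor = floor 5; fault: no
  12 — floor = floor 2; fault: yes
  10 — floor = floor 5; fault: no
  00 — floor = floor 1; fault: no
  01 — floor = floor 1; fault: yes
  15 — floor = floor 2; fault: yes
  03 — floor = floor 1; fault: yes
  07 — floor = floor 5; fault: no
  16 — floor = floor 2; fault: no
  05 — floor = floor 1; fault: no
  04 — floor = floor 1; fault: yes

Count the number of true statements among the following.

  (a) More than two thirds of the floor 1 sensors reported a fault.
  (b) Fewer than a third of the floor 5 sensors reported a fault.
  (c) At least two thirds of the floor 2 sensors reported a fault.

(a) floor 1: |A| = 6, |A ∩ B| = 4; needs |A ∩ B| / |A| > 2/3 — false.
(b) floor 5: |A| = 6, |A ∩ B| = 2; needs |A ∩ B| / |A| < 1/3 — false.
(c) floor 2: |A| = 5, |A ∩ B| = 3; needs |A ∩ B| / |A| ≥ 2/3 — false.

0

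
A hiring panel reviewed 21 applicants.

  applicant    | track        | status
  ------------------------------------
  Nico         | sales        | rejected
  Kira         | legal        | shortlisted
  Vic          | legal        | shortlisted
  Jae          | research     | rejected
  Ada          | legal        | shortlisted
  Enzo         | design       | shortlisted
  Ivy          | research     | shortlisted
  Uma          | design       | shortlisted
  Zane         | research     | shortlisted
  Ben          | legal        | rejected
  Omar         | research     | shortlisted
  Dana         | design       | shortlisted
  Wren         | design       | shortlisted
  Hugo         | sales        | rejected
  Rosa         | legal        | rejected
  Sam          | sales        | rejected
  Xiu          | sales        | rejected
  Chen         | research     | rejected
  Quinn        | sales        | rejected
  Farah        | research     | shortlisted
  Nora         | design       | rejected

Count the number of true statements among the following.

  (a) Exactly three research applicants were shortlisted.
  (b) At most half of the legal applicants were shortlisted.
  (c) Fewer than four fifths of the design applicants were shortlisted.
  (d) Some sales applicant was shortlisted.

(a) research: |A| = 6, |A ∩ B| = 4; needs |A ∩ B| = 3 — false.
(b) legal: |A| = 5, |A ∩ B| = 3; needs |A ∩ B| ≤ |A ∖ B| — false.
(c) design: |A| = 5, |A ∩ B| = 4; needs |A ∩ B| / |A| < 4/5 — false.
(d) sales: |A| = 5, |A ∩ B| = 0; needs A ∩ B ≠ ∅ (|A ∩ B| ≥ 1) — false.

0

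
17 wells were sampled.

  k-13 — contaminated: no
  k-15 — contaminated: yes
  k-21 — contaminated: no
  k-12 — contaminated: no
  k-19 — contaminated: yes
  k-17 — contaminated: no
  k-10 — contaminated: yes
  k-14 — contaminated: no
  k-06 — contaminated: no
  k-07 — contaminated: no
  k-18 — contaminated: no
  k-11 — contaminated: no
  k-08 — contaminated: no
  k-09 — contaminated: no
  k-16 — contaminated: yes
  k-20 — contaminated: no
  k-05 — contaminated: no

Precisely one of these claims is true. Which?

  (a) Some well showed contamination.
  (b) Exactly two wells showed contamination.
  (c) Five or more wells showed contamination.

|A| = 17, |A ∩ B| = 4, |A ∖ B| = 13.
(a) requires A ∩ B ≠ ∅ (|A ∩ B| ≥ 1): true.
(b) requires |A ∩ B| = 2: false.
(c) requires |A ∩ B| ≥ 5: false.

(a)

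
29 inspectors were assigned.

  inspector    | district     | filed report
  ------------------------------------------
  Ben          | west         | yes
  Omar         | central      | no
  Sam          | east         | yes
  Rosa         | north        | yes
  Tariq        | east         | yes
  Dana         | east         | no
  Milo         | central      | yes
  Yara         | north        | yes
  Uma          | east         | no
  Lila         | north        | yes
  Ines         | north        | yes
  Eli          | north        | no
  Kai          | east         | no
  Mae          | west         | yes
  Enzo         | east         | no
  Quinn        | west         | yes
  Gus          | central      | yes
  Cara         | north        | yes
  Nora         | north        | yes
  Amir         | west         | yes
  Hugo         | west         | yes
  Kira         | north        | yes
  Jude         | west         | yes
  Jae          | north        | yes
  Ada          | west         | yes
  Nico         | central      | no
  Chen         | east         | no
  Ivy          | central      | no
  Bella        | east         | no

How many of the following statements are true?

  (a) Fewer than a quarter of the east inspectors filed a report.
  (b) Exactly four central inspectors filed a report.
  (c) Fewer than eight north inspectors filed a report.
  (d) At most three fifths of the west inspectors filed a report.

0

(a) east: |A| = 8, |A ∩ B| = 2; needs |A ∩ B| / |A| < 1/4 — false.
(b) central: |A| = 5, |A ∩ B| = 2; needs |A ∩ B| = 4 — false.
(c) north: |A| = 9, |A ∩ B| = 8; needs |A ∩ B| < 8 — false.
(d) west: |A| = 7, |A ∩ B| = 7; needs |A ∩ B| / |A| ≤ 3/5 — false.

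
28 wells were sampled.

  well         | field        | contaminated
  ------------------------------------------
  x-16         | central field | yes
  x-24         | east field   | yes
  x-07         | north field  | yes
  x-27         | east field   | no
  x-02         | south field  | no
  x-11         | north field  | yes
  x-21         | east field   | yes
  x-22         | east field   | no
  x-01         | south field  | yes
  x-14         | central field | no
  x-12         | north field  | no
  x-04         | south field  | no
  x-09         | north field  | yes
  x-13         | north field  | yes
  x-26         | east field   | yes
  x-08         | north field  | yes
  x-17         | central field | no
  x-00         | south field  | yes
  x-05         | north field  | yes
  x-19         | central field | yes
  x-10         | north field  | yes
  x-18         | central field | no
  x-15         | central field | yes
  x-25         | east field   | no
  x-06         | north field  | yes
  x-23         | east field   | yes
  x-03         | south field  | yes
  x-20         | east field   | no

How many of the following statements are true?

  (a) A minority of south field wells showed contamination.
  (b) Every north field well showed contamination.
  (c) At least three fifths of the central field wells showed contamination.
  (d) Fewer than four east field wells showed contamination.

0

(a) south field: |A| = 5, |A ∩ B| = 3; needs |A ∩ B| < |A ∖ B| — false.
(b) north field: |A| = 9, |A ∩ B| = 8; needs A ⊆ B, i.e. every element of A is in B (|A ∖ B| = 0) — false.
(c) central field: |A| = 6, |A ∩ B| = 3; needs |A ∩ B| / |A| ≥ 3/5 — false.
(d) east field: |A| = 8, |A ∩ B| = 4; needs |A ∩ B| < 4 — false.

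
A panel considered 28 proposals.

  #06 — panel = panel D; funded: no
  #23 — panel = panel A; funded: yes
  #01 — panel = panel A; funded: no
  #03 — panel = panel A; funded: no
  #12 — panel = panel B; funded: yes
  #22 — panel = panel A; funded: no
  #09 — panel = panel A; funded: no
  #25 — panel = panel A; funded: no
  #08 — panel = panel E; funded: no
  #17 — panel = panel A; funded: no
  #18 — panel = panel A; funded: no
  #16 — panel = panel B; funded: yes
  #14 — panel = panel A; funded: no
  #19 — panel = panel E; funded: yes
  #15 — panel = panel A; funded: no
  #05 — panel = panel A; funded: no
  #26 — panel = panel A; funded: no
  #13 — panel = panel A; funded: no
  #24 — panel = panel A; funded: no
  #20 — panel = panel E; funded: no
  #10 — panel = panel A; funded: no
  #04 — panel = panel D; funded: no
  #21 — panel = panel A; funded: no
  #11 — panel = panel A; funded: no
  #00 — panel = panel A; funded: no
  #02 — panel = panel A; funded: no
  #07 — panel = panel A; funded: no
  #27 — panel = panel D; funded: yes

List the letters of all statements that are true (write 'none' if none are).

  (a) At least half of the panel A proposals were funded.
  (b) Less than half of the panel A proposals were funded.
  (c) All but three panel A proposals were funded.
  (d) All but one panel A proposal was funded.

(b)

|A| = 20, |A ∩ B| = 1, |A ∖ B| = 19.
(a) |A ∩ B| ≥ |A ∖ B|: fails.
(b) |A ∩ B| < |A ∖ B|: holds.
(c) |A ∖ B| = 3: fails.
(d) |A ∖ B| = 1: fails.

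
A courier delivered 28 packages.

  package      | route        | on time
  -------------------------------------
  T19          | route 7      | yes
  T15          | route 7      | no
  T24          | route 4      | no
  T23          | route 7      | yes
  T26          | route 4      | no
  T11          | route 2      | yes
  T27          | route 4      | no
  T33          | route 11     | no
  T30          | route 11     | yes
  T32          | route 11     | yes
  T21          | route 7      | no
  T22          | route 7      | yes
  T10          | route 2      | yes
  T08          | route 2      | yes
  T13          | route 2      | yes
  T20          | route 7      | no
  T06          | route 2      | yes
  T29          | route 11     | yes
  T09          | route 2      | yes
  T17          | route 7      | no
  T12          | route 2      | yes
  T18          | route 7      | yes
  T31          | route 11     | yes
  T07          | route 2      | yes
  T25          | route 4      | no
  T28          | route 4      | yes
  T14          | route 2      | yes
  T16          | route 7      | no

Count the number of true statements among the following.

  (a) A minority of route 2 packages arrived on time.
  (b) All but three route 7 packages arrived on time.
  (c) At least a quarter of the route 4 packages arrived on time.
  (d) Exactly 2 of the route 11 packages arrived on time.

0

(a) route 2: |A| = 9, |A ∩ B| = 9; needs |A ∩ B| < |A ∖ B| — false.
(b) route 7: |A| = 9, |A ∩ B| = 4; needs |A ∖ B| = 3 — false.
(c) route 4: |A| = 5, |A ∩ B| = 1; needs |A ∩ B| / |A| ≥ 1/4 — false.
(d) route 11: |A| = 5, |A ∩ B| = 4; needs |A ∩ B| = 2 — false.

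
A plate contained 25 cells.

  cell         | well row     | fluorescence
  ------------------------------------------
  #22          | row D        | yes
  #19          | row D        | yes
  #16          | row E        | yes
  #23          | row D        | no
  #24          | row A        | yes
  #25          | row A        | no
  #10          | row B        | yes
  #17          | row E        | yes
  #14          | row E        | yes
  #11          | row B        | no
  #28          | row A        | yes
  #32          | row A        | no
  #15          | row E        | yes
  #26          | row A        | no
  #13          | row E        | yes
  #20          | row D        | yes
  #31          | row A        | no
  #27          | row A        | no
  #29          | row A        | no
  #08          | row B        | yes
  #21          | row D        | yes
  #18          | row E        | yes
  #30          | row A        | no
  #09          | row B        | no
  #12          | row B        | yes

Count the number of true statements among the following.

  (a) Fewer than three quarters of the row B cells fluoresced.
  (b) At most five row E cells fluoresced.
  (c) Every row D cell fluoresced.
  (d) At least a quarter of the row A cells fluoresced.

1

(a) row B: |A| = 5, |A ∩ B| = 3; needs |A ∩ B| / |A| < 3/4 — true.
(b) row E: |A| = 6, |A ∩ B| = 6; needs |A ∩ B| ≤ 5 — false.
(c) row D: |A| = 5, |A ∩ B| = 4; needs A ⊆ B, i.e. every element of A is in B (|A ∖ B| = 0) — false.
(d) row A: |A| = 9, |A ∩ B| = 2; needs |A ∩ B| / |A| ≥ 1/4 — false.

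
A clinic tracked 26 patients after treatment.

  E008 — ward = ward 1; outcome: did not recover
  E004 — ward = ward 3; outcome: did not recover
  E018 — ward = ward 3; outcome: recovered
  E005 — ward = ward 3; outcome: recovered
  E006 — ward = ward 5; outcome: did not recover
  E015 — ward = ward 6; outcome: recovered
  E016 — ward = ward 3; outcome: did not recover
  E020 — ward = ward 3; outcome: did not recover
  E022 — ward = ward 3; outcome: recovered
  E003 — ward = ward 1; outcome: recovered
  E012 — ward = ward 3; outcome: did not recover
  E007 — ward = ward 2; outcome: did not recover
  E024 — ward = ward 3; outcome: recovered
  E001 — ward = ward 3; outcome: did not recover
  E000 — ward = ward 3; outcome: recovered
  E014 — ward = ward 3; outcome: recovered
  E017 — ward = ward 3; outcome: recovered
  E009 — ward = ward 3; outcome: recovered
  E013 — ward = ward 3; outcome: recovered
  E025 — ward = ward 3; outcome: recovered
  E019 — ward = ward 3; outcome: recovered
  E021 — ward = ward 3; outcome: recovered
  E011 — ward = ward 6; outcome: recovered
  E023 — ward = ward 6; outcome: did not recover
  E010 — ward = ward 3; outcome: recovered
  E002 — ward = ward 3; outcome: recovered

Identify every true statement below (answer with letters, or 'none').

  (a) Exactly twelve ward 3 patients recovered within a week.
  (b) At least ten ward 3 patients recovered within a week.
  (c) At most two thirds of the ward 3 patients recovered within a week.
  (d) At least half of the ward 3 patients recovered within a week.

(b), (d)

|A| = 19, |A ∩ B| = 14, |A ∖ B| = 5.
(a) |A ∩ B| = 12: fails.
(b) |A ∩ B| ≥ 10: holds.
(c) |A ∩ B| / |A| ≤ 2/3: fails.
(d) |A ∩ B| ≥ |A ∖ B|: holds.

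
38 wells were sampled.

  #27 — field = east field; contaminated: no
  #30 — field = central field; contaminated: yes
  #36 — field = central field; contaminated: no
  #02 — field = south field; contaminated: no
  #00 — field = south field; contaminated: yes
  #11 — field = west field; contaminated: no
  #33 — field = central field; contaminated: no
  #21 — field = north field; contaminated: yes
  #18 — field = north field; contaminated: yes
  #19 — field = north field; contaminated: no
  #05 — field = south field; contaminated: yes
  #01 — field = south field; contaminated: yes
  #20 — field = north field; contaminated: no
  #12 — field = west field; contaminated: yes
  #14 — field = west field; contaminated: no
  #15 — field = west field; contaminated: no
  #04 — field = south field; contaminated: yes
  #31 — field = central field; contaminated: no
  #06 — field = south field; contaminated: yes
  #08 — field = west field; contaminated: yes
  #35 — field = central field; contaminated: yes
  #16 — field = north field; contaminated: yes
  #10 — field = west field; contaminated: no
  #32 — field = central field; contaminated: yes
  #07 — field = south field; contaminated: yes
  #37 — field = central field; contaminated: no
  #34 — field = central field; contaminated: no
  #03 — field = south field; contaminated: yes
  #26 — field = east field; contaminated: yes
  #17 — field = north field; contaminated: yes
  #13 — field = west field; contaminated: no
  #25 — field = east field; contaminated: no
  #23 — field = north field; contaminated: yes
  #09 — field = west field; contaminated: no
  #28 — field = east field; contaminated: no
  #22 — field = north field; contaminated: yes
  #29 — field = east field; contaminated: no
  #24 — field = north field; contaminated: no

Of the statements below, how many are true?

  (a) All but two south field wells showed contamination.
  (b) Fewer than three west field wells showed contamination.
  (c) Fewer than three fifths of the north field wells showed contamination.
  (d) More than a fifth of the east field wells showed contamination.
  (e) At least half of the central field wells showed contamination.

(a) south field: |A| = 8, |A ∩ B| = 7; needs |A ∖ B| = 2 — false.
(b) west field: |A| = 8, |A ∩ B| = 2; needs |A ∩ B| < 3 — true.
(c) north field: |A| = 9, |A ∩ B| = 6; needs |A ∩ B| / |A| < 3/5 — false.
(d) east field: |A| = 5, |A ∩ B| = 1; needs |A ∩ B| / |A| > 1/5 — false.
(e) central field: |A| = 8, |A ∩ B| = 3; needs |A ∩ B| ≥ |A ∖ B| — false.

1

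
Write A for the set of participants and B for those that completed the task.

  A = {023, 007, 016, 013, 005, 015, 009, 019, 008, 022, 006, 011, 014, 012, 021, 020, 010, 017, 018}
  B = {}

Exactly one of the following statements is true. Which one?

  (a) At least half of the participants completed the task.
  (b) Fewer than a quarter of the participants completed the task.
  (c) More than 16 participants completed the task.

(b)

|A| = 19, |A ∩ B| = 0, |A ∖ B| = 19.
(a) requires |A ∩ B| ≥ |A ∖ B|: false.
(b) requires |A ∩ B| / |A| < 1/4: true.
(c) requires |A ∩ B| > 16: false.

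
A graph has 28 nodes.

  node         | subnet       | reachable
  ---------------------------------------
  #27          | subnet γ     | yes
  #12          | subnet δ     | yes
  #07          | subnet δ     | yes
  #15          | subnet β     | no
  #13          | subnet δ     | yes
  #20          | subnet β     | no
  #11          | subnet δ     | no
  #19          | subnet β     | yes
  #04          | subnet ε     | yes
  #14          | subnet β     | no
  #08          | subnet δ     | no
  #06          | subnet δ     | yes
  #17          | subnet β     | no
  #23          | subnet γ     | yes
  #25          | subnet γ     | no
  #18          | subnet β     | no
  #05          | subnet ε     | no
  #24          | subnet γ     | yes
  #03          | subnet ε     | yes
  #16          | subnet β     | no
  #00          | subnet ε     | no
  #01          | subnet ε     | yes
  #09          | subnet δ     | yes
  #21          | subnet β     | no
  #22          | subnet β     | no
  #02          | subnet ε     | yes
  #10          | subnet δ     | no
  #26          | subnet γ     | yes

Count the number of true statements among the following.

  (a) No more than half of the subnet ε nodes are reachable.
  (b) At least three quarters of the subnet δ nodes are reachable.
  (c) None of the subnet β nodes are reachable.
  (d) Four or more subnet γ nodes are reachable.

1

(a) subnet ε: |A| = 6, |A ∩ B| = 4; needs |A ∩ B| ≤ |A ∖ B| — false.
(b) subnet δ: |A| = 8, |A ∩ B| = 5; needs |A ∩ B| / |A| ≥ 3/4 — false.
(c) subnet β: |A| = 9, |A ∩ B| = 1; needs A ∩ B = ∅ (|A ∩ B| = 0) — false.
(d) subnet γ: |A| = 5, |A ∩ B| = 4; needs |A ∩ B| ≥ 4 — true.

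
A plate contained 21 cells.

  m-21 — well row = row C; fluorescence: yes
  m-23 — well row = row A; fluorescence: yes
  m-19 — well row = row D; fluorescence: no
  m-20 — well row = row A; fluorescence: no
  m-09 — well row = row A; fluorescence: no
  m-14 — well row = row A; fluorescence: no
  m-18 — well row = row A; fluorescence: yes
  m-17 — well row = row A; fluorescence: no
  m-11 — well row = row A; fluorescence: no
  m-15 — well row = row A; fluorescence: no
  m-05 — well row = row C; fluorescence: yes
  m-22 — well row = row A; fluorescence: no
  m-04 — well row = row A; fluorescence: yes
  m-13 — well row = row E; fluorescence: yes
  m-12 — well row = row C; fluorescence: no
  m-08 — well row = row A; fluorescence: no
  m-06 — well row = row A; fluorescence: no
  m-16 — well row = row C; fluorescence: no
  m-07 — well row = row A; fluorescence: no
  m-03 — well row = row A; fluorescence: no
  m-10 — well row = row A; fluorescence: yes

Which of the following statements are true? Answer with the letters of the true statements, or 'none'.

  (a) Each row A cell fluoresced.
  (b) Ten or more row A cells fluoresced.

none

|A| = 15, |A ∩ B| = 4, |A ∖ B| = 11.
(a) A ⊆ B, i.e. every element of A is in B (|A ∖ B| = 0): fails.
(b) |A ∩ B| ≥ 10: fails.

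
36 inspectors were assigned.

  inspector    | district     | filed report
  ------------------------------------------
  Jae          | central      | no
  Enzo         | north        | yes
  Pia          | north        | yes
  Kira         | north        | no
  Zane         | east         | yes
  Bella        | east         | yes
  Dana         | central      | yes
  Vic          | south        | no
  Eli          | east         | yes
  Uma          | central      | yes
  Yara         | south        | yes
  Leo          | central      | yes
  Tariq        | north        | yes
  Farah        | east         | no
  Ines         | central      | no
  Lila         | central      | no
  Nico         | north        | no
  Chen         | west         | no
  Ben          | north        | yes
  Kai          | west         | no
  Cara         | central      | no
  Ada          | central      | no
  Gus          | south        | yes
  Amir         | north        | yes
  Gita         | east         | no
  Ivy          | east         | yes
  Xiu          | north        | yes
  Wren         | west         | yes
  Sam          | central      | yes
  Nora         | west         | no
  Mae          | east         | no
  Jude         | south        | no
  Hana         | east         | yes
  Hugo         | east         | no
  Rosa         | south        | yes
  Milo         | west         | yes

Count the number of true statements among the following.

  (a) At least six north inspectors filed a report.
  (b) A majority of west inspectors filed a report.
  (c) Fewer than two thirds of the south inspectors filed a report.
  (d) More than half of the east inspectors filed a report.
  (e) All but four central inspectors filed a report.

(a) north: |A| = 8, |A ∩ B| = 6; needs |A ∩ B| ≥ 6 — true.
(b) west: |A| = 5, |A ∩ B| = 2; needs |A ∩ B| > |A ∖ B| — false.
(c) south: |A| = 5, |A ∩ B| = 3; needs |A ∩ B| / |A| < 2/3 — true.
(d) east: |A| = 9, |A ∩ B| = 5; needs |A ∩ B| > |A ∖ B| — true.
(e) central: |A| = 9, |A ∩ B| = 4; needs |A ∖ B| = 4 — false.

3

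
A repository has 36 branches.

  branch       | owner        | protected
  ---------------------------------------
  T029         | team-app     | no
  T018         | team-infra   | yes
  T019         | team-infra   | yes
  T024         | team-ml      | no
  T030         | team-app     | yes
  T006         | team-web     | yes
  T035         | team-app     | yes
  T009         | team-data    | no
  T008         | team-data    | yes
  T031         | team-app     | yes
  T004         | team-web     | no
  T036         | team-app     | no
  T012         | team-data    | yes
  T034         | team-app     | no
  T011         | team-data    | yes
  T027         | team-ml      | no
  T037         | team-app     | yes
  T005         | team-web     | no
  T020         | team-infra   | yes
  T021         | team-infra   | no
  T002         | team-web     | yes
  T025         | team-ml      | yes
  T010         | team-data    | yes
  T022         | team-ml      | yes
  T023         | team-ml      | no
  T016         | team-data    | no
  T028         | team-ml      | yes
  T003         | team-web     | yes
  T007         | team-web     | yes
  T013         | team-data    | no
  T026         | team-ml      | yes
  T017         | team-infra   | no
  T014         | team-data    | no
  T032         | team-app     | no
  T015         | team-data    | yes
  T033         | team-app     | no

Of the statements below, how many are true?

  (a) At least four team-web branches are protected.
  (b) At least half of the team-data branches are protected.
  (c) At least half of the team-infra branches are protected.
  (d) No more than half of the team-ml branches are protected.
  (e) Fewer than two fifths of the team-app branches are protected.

3

(a) team-web: |A| = 6, |A ∩ B| = 4; needs |A ∩ B| ≥ 4 — true.
(b) team-data: |A| = 9, |A ∩ B| = 5; needs |A ∩ B| ≥ |A ∖ B| — true.
(c) team-infra: |A| = 5, |A ∩ B| = 3; needs |A ∩ B| ≥ |A ∖ B| — true.
(d) team-ml: |A| = 7, |A ∩ B| = 4; needs |A ∩ B| ≤ |A ∖ B| — false.
(e) team-app: |A| = 9, |A ∩ B| = 4; needs |A ∩ B| / |A| < 2/5 — false.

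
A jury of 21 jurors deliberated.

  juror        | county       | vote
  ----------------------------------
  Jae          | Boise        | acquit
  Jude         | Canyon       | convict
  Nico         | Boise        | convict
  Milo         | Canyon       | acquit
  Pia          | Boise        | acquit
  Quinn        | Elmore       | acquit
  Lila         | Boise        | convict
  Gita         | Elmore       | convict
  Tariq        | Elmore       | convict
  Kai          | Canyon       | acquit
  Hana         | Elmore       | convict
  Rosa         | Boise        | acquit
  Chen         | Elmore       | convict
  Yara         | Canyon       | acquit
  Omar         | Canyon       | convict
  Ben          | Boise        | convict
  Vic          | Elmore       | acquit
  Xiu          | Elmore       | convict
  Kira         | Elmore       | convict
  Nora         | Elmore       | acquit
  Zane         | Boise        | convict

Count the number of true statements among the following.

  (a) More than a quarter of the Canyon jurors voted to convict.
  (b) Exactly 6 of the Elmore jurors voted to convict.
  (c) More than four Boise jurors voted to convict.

2

(a) Canyon: |A| = 5, |A ∩ B| = 2; needs |A ∩ B| / |A| > 1/4 — true.
(b) Elmore: |A| = 9, |A ∩ B| = 6; needs |A ∩ B| = 6 — true.
(c) Boise: |A| = 7, |A ∩ B| = 4; needs |A ∩ B| > 4 — false.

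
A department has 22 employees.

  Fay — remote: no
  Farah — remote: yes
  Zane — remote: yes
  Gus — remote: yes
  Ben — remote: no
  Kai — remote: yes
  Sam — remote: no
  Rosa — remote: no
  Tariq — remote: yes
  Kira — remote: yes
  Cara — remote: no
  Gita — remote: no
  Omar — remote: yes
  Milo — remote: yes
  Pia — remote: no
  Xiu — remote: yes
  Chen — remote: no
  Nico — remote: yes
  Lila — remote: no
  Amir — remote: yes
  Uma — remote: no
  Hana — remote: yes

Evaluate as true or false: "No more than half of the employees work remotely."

The determiner here denotes the relation: |A ∩ B| ≤ |A ∖ B|.
|A| = 22, |A ∩ B| = 12, |A ∖ B| = 10.
12 > 10, so the statement is false.

False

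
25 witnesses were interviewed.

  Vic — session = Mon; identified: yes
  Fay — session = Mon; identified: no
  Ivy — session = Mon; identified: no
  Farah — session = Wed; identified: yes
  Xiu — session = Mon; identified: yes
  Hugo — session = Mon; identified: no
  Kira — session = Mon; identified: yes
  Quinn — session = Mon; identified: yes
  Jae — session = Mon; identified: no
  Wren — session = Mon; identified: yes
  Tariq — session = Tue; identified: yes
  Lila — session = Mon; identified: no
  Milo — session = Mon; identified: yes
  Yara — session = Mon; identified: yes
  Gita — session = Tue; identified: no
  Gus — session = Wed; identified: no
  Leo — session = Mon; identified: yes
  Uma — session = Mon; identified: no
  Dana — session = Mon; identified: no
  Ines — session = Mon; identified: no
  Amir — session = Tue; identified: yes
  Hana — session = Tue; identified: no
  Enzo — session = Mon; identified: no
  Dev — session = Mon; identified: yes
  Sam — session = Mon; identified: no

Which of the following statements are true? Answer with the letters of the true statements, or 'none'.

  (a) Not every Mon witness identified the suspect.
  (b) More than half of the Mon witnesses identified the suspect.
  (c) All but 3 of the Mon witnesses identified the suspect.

|A| = 19, |A ∩ B| = 9, |A ∖ B| = 10.
(a) A ⊄ B (|A ∖ B| ≥ 1): holds.
(b) |A ∩ B| > |A ∖ B|: fails.
(c) |A ∖ B| = 3: fails.

(a)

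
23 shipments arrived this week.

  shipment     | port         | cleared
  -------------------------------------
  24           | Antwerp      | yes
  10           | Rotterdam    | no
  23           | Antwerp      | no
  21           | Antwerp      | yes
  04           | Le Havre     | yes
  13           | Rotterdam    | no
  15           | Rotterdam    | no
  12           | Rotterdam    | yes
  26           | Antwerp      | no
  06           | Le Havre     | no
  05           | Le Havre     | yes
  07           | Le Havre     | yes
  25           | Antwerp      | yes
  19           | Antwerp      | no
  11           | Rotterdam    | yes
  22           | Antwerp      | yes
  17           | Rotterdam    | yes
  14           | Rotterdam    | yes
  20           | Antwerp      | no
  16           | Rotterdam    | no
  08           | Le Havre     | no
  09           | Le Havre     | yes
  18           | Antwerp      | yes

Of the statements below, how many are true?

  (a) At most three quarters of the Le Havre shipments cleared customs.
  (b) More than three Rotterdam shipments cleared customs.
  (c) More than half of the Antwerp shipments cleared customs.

(a) Le Havre: |A| = 6, |A ∩ B| = 4; needs |A ∩ B| / |A| ≤ 3/4 — true.
(b) Rotterdam: |A| = 8, |A ∩ B| = 4; needs |A ∩ B| > 3 — true.
(c) Antwerp: |A| = 9, |A ∩ B| = 5; needs |A ∩ B| > |A ∖ B| — true.

3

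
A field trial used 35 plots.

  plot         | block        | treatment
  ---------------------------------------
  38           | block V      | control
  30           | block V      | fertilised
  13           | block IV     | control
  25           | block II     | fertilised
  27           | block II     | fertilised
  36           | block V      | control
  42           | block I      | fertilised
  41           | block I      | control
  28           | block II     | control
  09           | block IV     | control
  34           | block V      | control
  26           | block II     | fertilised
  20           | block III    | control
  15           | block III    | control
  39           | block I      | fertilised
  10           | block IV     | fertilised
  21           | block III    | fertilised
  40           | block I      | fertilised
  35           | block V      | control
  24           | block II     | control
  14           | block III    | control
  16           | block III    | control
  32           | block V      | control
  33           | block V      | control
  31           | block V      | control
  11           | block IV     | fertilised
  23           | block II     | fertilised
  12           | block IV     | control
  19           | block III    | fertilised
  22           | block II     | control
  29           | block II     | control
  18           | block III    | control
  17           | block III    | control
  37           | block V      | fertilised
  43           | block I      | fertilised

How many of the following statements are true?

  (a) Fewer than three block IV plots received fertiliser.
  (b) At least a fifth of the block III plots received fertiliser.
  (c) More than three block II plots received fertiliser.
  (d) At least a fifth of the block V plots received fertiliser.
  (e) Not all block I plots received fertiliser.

5

(a) block IV: |A| = 5, |A ∩ B| = 2; needs |A ∩ B| < 3 — true.
(b) block III: |A| = 8, |A ∩ B| = 2; needs |A ∩ B| / |A| ≥ 1/5 — true.
(c) block II: |A| = 8, |A ∩ B| = 4; needs |A ∩ B| > 3 — true.
(d) block V: |A| = 9, |A ∩ B| = 2; needs |A ∩ B| / |A| ≥ 1/5 — true.
(e) block I: |A| = 5, |A ∩ B| = 4; needs A ⊄ B (|A ∖ B| ≥ 1) — true.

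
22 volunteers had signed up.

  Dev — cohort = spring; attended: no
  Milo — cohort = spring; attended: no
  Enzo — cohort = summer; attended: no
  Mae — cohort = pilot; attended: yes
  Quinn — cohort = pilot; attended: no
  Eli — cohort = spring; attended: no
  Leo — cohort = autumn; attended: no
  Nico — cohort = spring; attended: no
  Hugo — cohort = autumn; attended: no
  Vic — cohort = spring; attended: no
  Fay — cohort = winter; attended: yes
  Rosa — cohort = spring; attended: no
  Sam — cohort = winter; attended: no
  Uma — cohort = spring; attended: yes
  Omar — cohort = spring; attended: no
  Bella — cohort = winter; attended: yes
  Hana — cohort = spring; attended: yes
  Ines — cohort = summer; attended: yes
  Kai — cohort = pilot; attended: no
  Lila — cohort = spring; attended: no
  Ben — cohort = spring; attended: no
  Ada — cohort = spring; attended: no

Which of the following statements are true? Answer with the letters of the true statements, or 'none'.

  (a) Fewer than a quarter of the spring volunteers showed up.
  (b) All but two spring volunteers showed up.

(a)

|A| = 12, |A ∩ B| = 2, |A ∖ B| = 10.
(a) |A ∩ B| / |A| < 1/4: holds.
(b) |A ∖ B| = 2: fails.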